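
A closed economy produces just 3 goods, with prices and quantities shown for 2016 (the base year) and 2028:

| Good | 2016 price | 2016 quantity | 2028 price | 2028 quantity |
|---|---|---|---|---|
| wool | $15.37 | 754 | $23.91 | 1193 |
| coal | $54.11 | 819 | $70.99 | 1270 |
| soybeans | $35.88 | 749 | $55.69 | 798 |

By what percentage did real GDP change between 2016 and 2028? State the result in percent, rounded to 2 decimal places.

39.76%

Real GDP 2016 = Nominal GDP 2016 = 15.37·754 + 54.11·819 + 35.88·749 = 82779.19.
Real GDP 2028 (at 2016 prices) = 15.37·1193 + 54.11·1270 + 35.88·798 = 115688.35.
Real growth = 115688.35/82779.19 − 1 = 0.3976.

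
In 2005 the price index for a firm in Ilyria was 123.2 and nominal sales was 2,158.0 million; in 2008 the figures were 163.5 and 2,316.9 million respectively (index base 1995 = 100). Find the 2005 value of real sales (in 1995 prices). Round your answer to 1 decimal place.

1,751.6 million

Real sales = Nominal / (price index/100) = 2158.0 / 1.232 = 1751.62.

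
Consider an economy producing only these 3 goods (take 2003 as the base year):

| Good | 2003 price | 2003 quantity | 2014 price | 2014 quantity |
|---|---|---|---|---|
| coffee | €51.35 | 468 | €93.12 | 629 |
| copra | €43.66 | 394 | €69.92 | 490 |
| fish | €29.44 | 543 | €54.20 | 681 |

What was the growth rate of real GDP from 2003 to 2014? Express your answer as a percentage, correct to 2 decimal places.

28.87%

Real GDP 2003 = Nominal GDP 2003 = 51.35·468 + 43.66·394 + 29.44·543 = 57219.76.
Real GDP 2014 (at 2003 prices) = 51.35·629 + 43.66·490 + 29.44·681 = 73741.19.
Real growth = 73741.19/57219.76 − 1 = 0.2887.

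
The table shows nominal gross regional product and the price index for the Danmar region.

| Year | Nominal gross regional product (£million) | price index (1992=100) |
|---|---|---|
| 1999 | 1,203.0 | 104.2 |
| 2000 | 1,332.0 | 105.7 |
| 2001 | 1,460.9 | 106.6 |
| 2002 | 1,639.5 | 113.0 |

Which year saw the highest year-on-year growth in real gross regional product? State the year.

2000

2000: real = 1332.0/1.057 = 1260.17; growth vs 1999 (1154.51) = 9.15%.
2001: real = 1460.9/1.066 = 1370.45; growth vs 2000 (1260.17) = 8.75%.
2002: real = 1639.5/1.130 = 1450.88; growth vs 2001 (1370.45) = 5.87%.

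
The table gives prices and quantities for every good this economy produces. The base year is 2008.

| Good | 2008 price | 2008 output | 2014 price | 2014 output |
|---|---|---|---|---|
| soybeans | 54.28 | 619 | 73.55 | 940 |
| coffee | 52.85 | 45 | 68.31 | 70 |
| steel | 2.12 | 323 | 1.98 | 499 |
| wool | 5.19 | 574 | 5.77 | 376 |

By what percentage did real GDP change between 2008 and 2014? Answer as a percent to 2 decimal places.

Real GDP 2008 = Nominal GDP 2008 = 54.28·619 + 52.85·45 + 2.12·323 + 5.19·574 = 39641.39.
Real GDP 2014 (at 2008 prices) = 54.28·940 + 52.85·70 + 2.12·499 + 5.19·376 = 57732.02.
Real growth = 57732.02/39641.39 − 1 = 0.4564.

45.64%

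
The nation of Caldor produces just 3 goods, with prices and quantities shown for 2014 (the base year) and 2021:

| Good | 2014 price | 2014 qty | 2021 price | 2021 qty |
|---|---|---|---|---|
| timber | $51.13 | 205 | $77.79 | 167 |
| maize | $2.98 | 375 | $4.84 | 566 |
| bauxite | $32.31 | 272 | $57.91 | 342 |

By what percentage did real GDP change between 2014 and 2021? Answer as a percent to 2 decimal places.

4.36%

Real GDP 2014 = Nominal GDP 2014 = 51.13·205 + 2.98·375 + 32.31·272 = 20387.47.
Real GDP 2021 (at 2014 prices) = 51.13·167 + 2.98·566 + 32.31·342 = 21275.41.
Real growth = 21275.41/20387.47 − 1 = 0.0436.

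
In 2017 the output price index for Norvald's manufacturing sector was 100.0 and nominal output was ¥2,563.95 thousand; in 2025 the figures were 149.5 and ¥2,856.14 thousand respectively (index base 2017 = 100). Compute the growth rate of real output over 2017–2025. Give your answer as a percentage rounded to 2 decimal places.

-25.49%

Real output 2017 = 2563.95 / 1.000 = 2563.95.
Real output 2025 = 2856.14 / 1.495 = 1910.46.
Real growth = 1910.46 / 2563.95 − 1 = -0.2549.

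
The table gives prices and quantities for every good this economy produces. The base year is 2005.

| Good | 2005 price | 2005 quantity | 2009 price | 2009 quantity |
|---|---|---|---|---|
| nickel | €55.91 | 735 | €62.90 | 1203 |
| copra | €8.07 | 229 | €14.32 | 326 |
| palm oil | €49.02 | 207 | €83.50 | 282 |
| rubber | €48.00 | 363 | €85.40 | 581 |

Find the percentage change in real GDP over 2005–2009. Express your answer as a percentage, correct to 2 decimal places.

Real GDP 2005 = Nominal GDP 2005 = 55.91·735 + 8.07·229 + 49.02·207 + 48.00·363 = 70513.02.
Real GDP 2009 (at 2005 prices) = 55.91·1203 + 8.07·326 + 49.02·282 + 48.00·581 = 111602.19.
Real growth = 111602.19/70513.02 − 1 = 0.5827.

58.27%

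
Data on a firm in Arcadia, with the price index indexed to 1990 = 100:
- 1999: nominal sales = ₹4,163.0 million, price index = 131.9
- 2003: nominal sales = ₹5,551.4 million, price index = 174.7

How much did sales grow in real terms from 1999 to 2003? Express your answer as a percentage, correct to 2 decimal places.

0.68%

Deflate each year: 1999 → 4163.0/1.319 = 3156.18; 2003 → 5551.4/1.747 = 3177.68.
So real sales changed by 3177.68/3156.18 − 1 = 0.0068, i.e. 0.68%.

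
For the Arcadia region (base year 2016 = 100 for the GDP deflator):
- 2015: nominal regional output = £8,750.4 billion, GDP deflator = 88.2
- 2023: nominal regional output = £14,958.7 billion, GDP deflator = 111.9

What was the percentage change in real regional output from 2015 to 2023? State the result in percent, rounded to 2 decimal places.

Real regional output 2015 = 8750.4 / 0.882 = 9921.09.
Real regional output 2023 = 14958.7 / 1.119 = 13367.92.
Real growth = 13367.92 / 9921.09 − 1 = 0.3474.

34.74%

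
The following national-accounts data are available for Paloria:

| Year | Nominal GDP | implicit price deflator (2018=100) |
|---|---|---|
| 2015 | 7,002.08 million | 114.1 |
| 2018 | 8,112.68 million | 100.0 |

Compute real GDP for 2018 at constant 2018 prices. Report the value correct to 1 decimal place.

Real GDP = Nominal / (implicit price deflator/100) = 8112.68 / 1.000 = 8112.68.

8,112.7 million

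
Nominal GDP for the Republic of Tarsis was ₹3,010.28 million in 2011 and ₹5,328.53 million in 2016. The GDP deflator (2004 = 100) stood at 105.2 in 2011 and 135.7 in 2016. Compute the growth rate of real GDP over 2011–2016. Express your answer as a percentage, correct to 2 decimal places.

Real GDP 2011 = 3010.28 / 1.052 = 2861.48.
Real GDP 2016 = 5328.53 / 1.357 = 3926.70.
Real growth = 3926.70 / 2861.48 − 1 = 0.3723.

37.23%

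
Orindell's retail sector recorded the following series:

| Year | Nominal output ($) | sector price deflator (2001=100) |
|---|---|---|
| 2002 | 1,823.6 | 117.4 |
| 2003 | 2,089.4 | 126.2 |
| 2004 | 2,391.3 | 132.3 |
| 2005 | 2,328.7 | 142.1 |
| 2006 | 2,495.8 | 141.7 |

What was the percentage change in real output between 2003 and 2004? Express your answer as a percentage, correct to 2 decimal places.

9.17%

Real output 2003 = 2089.4/1.262 = 1655.63.
Real output 2004 = 2391.3/1.323 = 1807.48.
Change = 1807.48/1655.63 − 1 = 0.0917.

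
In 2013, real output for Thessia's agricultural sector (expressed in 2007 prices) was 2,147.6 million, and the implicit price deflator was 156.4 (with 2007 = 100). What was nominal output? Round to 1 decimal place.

3,358.8 million

Nominal output = Real × (implicit price deflator/100) = 2147.6 × 1.564 = 3358.85.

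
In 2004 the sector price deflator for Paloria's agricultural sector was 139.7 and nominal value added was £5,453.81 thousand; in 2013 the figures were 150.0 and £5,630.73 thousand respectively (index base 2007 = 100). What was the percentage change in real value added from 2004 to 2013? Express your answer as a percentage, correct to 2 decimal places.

Real value added 2004 = 5453.81 / 1.397 = 3903.94.
Real value added 2013 = 5630.73 / 1.500 = 3753.82.
Real growth = 3753.82 / 3903.94 − 1 = -0.0385.

-3.85%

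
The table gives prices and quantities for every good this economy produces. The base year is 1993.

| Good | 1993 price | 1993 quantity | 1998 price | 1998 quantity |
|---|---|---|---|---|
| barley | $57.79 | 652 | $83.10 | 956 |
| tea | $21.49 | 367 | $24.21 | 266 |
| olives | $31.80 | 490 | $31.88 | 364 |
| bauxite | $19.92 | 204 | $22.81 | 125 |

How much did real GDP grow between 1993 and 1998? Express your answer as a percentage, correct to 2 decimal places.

15.05%

Real GDP 1993 = Nominal GDP 1993 = 57.79·652 + 21.49·367 + 31.80·490 + 19.92·204 = 65211.59.
Real GDP 1998 (at 1993 prices) = 57.79·956 + 21.49·266 + 31.80·364 + 19.92·125 = 75028.78.
Real growth = 75028.78/65211.59 − 1 = 0.1505.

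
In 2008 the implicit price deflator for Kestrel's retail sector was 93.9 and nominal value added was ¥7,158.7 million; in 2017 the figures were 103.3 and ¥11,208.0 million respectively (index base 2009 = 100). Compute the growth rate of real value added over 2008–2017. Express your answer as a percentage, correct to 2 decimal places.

42.32%

Deflate each year: 2008 → 7158.7/0.939 = 7623.75; 2017 → 11208.0/1.033 = 10849.95.
So real value added changed by 10849.95/7623.75 − 1 = 0.4232, i.e. 42.32%.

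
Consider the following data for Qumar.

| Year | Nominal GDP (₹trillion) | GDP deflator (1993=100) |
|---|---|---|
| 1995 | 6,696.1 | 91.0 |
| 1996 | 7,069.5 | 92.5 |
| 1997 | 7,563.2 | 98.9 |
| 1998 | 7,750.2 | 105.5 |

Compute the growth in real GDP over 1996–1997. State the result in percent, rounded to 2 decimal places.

0.06%

Real GDP 1996 = 7069.5/0.925 = 7642.70.
Real GDP 1997 = 7563.2/0.989 = 7647.32.
Change = 7647.32/7642.70 − 1 = 0.0006.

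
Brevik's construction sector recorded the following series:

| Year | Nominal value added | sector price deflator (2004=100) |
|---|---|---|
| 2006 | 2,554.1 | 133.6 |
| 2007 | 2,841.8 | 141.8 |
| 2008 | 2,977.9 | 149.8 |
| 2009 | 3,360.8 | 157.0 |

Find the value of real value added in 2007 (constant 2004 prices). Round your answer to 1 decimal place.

Real value added 2007 = 2841.8 / 1.418 = 2004.09.

2,004.1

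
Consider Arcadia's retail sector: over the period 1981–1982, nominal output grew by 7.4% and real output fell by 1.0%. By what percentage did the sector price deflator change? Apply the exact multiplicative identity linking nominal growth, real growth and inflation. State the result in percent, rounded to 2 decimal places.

(1 + g_nom) = (1 + g_real)(1 + π), so π = 1.0740 / 0.9900 − 1 = 0.08485.

8.48%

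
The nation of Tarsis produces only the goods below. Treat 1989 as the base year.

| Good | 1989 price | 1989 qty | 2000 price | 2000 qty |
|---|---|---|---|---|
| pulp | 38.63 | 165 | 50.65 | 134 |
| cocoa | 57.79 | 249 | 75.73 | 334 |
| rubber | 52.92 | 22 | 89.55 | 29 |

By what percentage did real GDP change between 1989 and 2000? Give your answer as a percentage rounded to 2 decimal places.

Real GDP 1989 = Nominal GDP 1989 = 38.63·165 + 57.79·249 + 52.92·22 = 21927.90.
Real GDP 2000 (at 1989 prices) = 38.63·134 + 57.79·334 + 52.92·29 = 26012.96.
Real growth = 26012.96/21927.90 − 1 = 0.1863.

18.63%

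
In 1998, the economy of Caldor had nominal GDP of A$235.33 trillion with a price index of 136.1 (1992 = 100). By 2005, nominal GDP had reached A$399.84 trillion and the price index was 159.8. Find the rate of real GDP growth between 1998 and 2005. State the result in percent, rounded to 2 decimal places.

Real GDP 1998 = 235.33 / 1.361 = 172.91.
Real GDP 2005 = 399.84 / 1.598 = 250.21.
Real growth = 250.21 / 172.91 − 1 = 0.4471.

44.71%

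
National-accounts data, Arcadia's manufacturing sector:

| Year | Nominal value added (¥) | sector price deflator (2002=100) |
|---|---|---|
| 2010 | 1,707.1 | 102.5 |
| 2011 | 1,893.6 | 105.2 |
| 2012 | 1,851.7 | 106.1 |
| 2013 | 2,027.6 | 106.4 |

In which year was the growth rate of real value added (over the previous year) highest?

2011: real = 1893.6/1.052 = 1800.00; growth vs 2010 (1665.46) = 8.08%.
2012: real = 1851.7/1.061 = 1745.24; growth vs 2011 (1800.00) = -3.04%.
2013: real = 2027.6/1.064 = 1905.64; growth vs 2012 (1745.24) = 9.19%.

2013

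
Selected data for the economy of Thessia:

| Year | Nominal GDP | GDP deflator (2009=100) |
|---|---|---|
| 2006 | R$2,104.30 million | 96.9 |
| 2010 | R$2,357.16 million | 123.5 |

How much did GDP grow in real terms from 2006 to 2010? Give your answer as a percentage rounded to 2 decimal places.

Deflate each year: 2006 → 2104.30/0.969 = 2171.62; 2010 → 2357.16/1.235 = 1908.63.
So real GDP changed by 1908.63/2171.62 − 1 = -0.1211, i.e. -12.11%.

-12.11%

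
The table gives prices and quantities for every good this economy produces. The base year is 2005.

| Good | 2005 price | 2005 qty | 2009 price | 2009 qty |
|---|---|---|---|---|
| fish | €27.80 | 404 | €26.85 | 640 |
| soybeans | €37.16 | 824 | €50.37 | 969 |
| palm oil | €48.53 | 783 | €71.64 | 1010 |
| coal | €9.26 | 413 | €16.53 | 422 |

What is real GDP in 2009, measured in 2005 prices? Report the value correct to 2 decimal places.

€106723.06

Real GDP 2009 = Σ (p_2005 × q_2009) = 27.80·640 + 37.16·969 + 48.53·1010 + 9.26·422 = 106723.06.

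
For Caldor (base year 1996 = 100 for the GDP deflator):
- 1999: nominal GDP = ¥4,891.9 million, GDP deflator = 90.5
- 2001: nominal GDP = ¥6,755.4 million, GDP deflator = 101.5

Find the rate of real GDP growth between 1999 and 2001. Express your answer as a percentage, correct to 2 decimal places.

23.13%

Deflate each year: 1999 → 4891.9/0.905 = 5405.41; 2001 → 6755.4/1.015 = 6655.57.
So real GDP changed by 6655.57/5405.41 − 1 = 0.2313, i.e. 23.13%.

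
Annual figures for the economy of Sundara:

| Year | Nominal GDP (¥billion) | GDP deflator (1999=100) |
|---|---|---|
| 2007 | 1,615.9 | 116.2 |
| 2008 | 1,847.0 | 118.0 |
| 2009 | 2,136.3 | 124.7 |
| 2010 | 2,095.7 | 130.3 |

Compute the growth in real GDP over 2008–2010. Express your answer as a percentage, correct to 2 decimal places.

2.75%

Real GDP 2008 = 1847.0/1.180 = 1565.25.
Real GDP 2010 = 2095.7/1.303 = 1608.37.
Change = 1608.37/1565.25 − 1 = 0.0275.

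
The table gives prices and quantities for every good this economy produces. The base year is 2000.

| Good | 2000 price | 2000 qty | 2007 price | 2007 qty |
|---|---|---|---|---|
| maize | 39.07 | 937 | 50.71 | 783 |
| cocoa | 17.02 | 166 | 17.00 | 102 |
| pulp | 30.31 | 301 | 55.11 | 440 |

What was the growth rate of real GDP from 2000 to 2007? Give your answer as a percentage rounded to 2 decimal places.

-5.96%

Real GDP 2000 = Nominal GDP 2000 = 39.07·937 + 17.02·166 + 30.31·301 = 48557.22.
Real GDP 2007 (at 2000 prices) = 39.07·783 + 17.02·102 + 30.31·440 = 45664.25.
Real growth = 45664.25/48557.22 − 1 = -0.0596.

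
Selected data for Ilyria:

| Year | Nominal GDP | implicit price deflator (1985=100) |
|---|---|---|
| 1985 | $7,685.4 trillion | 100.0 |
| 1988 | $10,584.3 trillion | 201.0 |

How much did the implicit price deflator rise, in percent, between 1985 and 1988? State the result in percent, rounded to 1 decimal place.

101.0%

Price-level change = 201.0 / 100.0 − 1 = 1.0100.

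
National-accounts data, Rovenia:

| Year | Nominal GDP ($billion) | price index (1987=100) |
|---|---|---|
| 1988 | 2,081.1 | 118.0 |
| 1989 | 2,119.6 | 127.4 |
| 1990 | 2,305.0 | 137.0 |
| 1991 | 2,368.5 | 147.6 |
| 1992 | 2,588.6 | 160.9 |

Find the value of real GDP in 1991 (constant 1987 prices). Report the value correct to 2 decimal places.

$1,604.67 billion

Real GDP 1991 = 2368.5 / 1.476 = 1604.67.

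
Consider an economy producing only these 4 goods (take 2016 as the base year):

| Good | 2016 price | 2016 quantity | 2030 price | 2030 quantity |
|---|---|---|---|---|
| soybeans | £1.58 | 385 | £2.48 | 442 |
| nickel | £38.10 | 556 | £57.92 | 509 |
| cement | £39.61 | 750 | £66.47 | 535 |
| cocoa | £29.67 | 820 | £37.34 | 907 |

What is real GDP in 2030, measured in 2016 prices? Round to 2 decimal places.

£68193.30

Real GDP 2030 = Σ (p_2016 × q_2030) = 1.58·442 + 38.10·509 + 39.61·535 + 29.67·907 = 68193.30.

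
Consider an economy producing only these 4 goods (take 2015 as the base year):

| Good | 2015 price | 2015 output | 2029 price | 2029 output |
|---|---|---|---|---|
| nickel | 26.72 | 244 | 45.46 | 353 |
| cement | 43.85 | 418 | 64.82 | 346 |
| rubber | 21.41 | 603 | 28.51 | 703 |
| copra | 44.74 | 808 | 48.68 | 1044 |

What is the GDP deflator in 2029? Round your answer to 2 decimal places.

Nominal GDP 2029 = 45.46·353 + 64.82·346 + 28.51·703 + 48.68·1044 = 109339.55.
Real GDP 2029 (at 2015 prices) = 26.72·353 + 43.85·346 + 21.41·703 + 44.74·1044 = 86364.05.
Deflator = Nominal/Real × 100 = 109339.55/86364.05 × 100 = 126.603.

126.60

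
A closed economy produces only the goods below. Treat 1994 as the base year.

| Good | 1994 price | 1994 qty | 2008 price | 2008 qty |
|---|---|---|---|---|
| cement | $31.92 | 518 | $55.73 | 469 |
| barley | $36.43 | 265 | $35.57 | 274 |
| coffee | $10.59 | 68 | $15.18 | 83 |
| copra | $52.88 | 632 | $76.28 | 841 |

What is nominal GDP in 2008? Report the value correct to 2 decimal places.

Nominal GDP 2008 = Σ (p_2008 × q_2008) = 55.73·469 + 35.57·274 + 15.18·83 + 76.28·841 = 101294.97.

$101294.97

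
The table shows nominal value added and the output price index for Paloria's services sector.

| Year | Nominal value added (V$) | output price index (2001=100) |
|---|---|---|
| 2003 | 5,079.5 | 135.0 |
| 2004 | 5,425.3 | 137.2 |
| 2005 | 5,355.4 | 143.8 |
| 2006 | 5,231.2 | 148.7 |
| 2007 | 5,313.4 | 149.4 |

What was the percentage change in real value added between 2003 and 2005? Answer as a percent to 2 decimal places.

-1.02%

Real value added 2003 = 5079.5/1.350 = 3762.59.
Real value added 2005 = 5355.4/1.438 = 3724.20.
Change = 3724.20/3762.59 − 1 = -0.0102.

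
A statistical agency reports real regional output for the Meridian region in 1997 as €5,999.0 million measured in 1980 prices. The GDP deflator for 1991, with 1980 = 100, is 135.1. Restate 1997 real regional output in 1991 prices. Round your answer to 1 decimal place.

€8,104.6 million

Real regional output in 1991 prices = Real regional output in 1980 prices × (P_1991/P_1980) = 5999.0 × 1.351 = 8104.65.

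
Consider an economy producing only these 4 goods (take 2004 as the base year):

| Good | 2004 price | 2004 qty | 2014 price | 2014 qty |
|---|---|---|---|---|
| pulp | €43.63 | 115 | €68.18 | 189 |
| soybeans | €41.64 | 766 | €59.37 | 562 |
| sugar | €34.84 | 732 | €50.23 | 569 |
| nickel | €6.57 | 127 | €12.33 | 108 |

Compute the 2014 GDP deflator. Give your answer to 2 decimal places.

145.96

Nominal GDP 2014 = 68.18·189 + 59.37·562 + 50.23·569 + 12.33·108 = 76164.47.
Real GDP 2014 (at 2004 prices) = 43.63·189 + 41.64·562 + 34.84·569 + 6.57·108 = 52181.27.
Deflator = Nominal/Real × 100 = 76164.47/52181.27 × 100 = 145.961.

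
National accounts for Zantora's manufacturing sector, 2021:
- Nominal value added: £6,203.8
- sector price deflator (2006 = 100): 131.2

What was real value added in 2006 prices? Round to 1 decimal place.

Real value added = Nominal / (sector price deflator/100) = 6203.8 / 1.312 = 4728.51.

£4,728.5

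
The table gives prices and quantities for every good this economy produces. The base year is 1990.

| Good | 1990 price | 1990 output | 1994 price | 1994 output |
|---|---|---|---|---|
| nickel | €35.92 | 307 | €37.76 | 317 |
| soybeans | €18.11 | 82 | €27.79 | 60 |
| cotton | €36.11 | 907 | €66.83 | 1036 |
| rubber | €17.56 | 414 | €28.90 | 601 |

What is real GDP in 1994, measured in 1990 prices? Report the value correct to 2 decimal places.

€60436.76

Real GDP 1994 = Σ (p_1990 × q_1994) = 35.92·317 + 18.11·60 + 36.11·1036 + 17.56·601 = 60436.76.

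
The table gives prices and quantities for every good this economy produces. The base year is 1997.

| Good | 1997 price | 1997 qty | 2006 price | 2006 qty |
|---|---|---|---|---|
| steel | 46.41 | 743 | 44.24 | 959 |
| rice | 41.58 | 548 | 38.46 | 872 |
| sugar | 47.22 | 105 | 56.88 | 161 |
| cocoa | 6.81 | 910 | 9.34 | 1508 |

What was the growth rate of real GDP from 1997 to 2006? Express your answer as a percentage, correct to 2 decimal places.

Real GDP 1997 = Nominal GDP 1997 = 46.41·743 + 41.58·548 + 47.22·105 + 6.81·910 = 68423.67.
Real GDP 2006 (at 1997 prices) = 46.41·959 + 41.58·872 + 47.22·161 + 6.81·1508 = 98636.85.
Real growth = 98636.85/68423.67 − 1 = 0.4416.

44.16%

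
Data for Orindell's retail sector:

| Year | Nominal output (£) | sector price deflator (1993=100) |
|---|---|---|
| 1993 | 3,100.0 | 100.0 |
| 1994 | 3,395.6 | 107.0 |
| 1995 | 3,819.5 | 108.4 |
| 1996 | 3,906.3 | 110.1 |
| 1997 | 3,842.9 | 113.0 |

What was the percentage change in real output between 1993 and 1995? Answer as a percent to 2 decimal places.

Real output 1993 = 3100.0/1.000 = 3100.00.
Real output 1995 = 3819.5/1.084 = 3523.52.
Change = 3523.52/3100.00 − 1 = 0.1366.

13.66%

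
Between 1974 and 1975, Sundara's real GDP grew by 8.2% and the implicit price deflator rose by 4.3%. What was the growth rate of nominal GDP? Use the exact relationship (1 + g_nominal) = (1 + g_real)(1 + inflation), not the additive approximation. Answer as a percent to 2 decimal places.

(1 + g_nom) = (1 + g_real)(1 + π) = 1.0820 × 1.0430 = 1.12853.

12.85%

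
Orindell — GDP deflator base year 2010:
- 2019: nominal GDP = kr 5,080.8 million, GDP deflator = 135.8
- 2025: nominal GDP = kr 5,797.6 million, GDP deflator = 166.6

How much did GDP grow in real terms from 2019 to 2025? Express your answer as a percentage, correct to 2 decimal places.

-6.99%

Deflate each year: 2019 → 5080.8/1.358 = 3741.38; 2025 → 5797.6/1.666 = 3479.95.
So real GDP changed by 3479.95/3741.38 − 1 = -0.0699, i.e. -6.99%.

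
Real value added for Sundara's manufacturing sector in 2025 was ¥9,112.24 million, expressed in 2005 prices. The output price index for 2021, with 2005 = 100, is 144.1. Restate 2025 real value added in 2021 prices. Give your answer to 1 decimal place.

Real value added in 2021 prices = Real value added in 2005 prices × (P_2021/P_2005) = 9112.24 × 1.441 = 13130.74.

¥13,130.7 million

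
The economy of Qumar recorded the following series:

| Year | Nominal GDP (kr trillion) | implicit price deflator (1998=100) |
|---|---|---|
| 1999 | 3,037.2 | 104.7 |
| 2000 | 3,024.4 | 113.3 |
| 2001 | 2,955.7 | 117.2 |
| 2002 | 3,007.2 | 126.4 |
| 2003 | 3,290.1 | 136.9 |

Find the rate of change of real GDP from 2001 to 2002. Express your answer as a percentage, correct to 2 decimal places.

-5.66%

Real GDP 2001 = 2955.7/1.172 = 2521.93.
Real GDP 2002 = 3007.2/1.264 = 2379.11.
Change = 2379.11/2521.93 − 1 = -0.0566.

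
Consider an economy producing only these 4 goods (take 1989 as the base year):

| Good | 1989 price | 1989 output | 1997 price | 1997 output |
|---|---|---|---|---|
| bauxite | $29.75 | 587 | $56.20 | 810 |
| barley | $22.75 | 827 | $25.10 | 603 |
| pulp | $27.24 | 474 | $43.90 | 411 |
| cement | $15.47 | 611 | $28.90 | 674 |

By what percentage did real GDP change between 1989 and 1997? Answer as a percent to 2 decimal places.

1.36%

Real GDP 1989 = Nominal GDP 1989 = 29.75·587 + 22.75·827 + 27.24·474 + 15.47·611 = 58641.43.
Real GDP 1997 (at 1989 prices) = 29.75·810 + 22.75·603 + 27.24·411 + 15.47·674 = 59438.17.
Real growth = 59438.17/58641.43 − 1 = 0.0136.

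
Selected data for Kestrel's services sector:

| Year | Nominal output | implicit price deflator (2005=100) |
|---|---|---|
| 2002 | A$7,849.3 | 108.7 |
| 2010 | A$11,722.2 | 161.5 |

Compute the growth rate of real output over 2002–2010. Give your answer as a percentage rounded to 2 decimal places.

Real output 2002 = 7849.3 / 1.087 = 7221.07.
Real output 2010 = 11722.2 / 1.615 = 7258.33.
Real growth = 7258.33 / 7221.07 − 1 = 0.0052.

0.52%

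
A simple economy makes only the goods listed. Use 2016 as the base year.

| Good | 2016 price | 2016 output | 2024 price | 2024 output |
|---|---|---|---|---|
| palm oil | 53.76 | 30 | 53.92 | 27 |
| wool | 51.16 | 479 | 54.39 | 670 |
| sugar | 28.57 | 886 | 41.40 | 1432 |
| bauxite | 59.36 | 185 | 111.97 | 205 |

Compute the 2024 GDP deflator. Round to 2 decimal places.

Nominal GDP 2024 = 53.92·27 + 54.39·670 + 41.40·1432 + 111.97·205 = 120135.79.
Real GDP 2024 (at 2016 prices) = 53.76·27 + 51.16·670 + 28.57·1432 + 59.36·205 = 88809.76.
Deflator = Nominal/Real × 100 = 120135.79/88809.76 × 100 = 135.273.

135.27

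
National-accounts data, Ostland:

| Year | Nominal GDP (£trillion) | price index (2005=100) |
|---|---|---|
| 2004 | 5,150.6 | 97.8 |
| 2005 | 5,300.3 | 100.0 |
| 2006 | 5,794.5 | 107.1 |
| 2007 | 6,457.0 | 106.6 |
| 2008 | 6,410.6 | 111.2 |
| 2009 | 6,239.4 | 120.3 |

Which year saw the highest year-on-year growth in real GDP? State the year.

2005: real = 5300.3/1.000 = 5300.30; growth vs 2004 (5266.46) = 0.64%.
2006: real = 5794.5/1.071 = 5410.36; growth vs 2005 (5300.30) = 2.08%.
2007: real = 6457.0/1.066 = 6057.22; growth vs 2006 (5410.36) = 11.96%.
2008: real = 6410.6/1.112 = 5764.93; growth vs 2007 (6057.22) = -4.83%.
2009: real = 6239.4/1.203 = 5186.53; growth vs 2008 (5764.93) = -10.03%.

2007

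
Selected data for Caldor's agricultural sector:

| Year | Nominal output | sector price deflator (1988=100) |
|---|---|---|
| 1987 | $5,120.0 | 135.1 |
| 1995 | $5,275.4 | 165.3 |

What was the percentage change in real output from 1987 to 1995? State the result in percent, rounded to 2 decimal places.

Real output 1987 = 5120.0 / 1.351 = 3789.79.
Real output 1995 = 5275.4 / 1.653 = 3191.41.
Real growth = 3191.41 / 3789.79 − 1 = -0.1579.

-15.79%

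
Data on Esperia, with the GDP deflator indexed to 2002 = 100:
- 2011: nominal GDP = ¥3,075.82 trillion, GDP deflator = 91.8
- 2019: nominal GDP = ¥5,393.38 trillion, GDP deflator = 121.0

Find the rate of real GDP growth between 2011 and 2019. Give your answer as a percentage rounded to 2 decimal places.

Deflate each year: 2011 → 3075.82/0.918 = 3350.57; 2019 → 5393.38/1.210 = 4457.34.
So real GDP changed by 4457.34/3350.57 − 1 = 0.3303, i.e. 33.03%.

33.03%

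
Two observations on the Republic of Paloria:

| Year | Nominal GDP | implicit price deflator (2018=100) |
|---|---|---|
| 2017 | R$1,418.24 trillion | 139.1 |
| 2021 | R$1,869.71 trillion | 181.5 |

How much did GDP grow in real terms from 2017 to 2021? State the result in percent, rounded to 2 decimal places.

1.04%

Deflate each year: 2017 → 1418.24/1.391 = 1019.58; 2021 → 1869.71/1.815 = 1030.14.
So real GDP changed by 1030.14/1019.58 − 1 = 0.0104, i.e. 1.04%.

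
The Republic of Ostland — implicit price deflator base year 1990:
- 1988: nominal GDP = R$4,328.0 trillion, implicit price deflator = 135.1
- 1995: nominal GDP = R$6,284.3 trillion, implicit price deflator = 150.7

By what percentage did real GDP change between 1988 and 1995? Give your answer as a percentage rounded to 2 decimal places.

Deflate each year: 1988 → 4328.0/1.351 = 3203.55; 1995 → 6284.3/1.507 = 4170.07.
So real GDP changed by 4170.07/3203.55 − 1 = 0.3017, i.e. 30.17%.

30.17%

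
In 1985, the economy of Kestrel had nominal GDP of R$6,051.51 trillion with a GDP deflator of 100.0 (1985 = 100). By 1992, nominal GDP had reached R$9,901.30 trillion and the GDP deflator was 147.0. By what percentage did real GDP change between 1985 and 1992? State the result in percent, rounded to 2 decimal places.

11.30%

Deflate each year: 1985 → 6051.51/1.000 = 6051.51; 1992 → 9901.30/1.470 = 6735.58.
So real GDP changed by 6735.58/6051.51 − 1 = 0.1130, i.e. 11.30%.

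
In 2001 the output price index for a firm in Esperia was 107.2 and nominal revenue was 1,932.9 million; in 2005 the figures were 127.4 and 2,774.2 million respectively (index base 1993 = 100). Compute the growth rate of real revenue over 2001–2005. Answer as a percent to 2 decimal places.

20.77%

Real revenue 2001 = 1932.9 / 1.072 = 1803.08.
Real revenue 2005 = 2774.2 / 1.274 = 2177.55.
Real growth = 2177.55 / 1803.08 − 1 = 0.2077.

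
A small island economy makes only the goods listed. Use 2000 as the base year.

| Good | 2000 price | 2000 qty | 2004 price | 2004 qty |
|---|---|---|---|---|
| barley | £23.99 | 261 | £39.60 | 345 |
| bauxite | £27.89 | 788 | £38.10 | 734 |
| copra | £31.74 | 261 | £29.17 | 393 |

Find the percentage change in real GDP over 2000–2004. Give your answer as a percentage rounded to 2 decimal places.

12.87%

Real GDP 2000 = Nominal GDP 2000 = 23.99·261 + 27.89·788 + 31.74·261 = 36522.85.
Real GDP 2004 (at 2000 prices) = 23.99·345 + 27.89·734 + 31.74·393 = 41221.63.
Real growth = 41221.63/36522.85 − 1 = 0.1287.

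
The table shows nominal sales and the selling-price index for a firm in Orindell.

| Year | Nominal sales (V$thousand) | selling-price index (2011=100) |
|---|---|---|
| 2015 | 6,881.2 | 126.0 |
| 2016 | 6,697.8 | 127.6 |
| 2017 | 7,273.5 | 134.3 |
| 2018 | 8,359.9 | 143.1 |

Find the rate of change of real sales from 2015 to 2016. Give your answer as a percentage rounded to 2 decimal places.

-3.89%

Real sales 2015 = 6881.2/1.260 = 5461.27.
Real sales 2016 = 6697.8/1.276 = 5249.06.
Change = 5249.06/5461.27 − 1 = -0.0389.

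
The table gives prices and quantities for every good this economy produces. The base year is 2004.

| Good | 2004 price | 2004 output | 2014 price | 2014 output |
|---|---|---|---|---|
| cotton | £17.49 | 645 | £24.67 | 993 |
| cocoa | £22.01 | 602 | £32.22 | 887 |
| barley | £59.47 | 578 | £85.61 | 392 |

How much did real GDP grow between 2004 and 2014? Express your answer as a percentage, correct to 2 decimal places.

2.20%

Real GDP 2004 = Nominal GDP 2004 = 17.49·645 + 22.01·602 + 59.47·578 = 58904.73.
Real GDP 2014 (at 2004 prices) = 17.49·993 + 22.01·887 + 59.47·392 = 60202.68.
Real growth = 60202.68/58904.73 − 1 = 0.0220.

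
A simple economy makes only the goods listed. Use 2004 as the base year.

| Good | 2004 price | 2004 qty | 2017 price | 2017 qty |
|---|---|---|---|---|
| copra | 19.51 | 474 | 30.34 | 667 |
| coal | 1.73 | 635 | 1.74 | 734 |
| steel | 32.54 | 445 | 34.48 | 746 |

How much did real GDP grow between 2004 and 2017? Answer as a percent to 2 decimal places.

Real GDP 2004 = Nominal GDP 2004 = 19.51·474 + 1.73·635 + 32.54·445 = 24826.59.
Real GDP 2017 (at 2004 prices) = 19.51·667 + 1.73·734 + 32.54·746 = 38557.83.
Real growth = 38557.83/24826.59 − 1 = 0.5531.

55.31%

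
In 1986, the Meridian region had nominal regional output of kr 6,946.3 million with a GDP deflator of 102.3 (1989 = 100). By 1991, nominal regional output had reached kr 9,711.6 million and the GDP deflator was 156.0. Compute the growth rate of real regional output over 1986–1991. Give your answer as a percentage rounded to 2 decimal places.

-8.32%

Deflate each year: 1986 → 6946.3/1.023 = 6790.13; 1991 → 9711.6/1.560 = 6225.38.
So real regional output changed by 6225.38/6790.13 − 1 = -0.0832, i.e. -8.32%.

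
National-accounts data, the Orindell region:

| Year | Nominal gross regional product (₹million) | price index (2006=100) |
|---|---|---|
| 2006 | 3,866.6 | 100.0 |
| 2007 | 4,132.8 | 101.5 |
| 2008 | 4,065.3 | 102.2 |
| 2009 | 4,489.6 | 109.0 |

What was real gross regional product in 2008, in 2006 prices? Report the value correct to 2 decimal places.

Real gross regional product 2008 = 4065.3 / 1.022 = 3977.79.

₹3,977.79 million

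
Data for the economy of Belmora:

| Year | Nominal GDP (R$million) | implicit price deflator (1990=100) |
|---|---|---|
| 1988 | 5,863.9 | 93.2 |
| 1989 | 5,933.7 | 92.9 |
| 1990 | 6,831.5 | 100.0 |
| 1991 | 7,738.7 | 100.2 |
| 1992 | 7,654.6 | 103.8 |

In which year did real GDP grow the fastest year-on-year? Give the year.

1991

1989: real = 5933.7/0.929 = 6387.19; growth vs 1988 (6291.74) = 1.52%.
1990: real = 6831.5/1.000 = 6831.50; growth vs 1989 (6387.19) = 6.96%.
1991: real = 7738.7/1.002 = 7723.25; growth vs 1990 (6831.50) = 13.05%.
1992: real = 7654.6/1.038 = 7374.37; growth vs 1991 (7723.25) = -4.52%.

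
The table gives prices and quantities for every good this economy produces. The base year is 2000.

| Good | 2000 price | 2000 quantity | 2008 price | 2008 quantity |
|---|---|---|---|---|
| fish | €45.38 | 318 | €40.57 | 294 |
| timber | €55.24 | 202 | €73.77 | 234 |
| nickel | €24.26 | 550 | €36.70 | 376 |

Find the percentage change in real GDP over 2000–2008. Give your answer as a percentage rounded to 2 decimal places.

-9.10%

Real GDP 2000 = Nominal GDP 2000 = 45.38·318 + 55.24·202 + 24.26·550 = 38932.32.
Real GDP 2008 (at 2000 prices) = 45.38·294 + 55.24·234 + 24.26·376 = 35389.64.
Real growth = 35389.64/38932.32 − 1 = -0.0910.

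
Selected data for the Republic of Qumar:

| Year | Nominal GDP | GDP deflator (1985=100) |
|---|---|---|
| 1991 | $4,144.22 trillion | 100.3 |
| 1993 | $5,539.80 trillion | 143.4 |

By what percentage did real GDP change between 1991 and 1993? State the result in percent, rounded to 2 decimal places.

-6.50%

Deflate each year: 1991 → 4144.22/1.003 = 4131.82; 1993 → 5539.80/1.434 = 3863.18.
So real GDP changed by 3863.18/4131.82 − 1 = -0.0650, i.e. -6.50%.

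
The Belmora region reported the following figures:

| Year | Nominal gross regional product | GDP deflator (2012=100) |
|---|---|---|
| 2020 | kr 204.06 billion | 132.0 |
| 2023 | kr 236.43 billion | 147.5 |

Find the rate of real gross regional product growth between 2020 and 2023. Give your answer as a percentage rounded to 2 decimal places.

3.69%

Deflate each year: 2020 → 204.06/1.320 = 154.59; 2023 → 236.43/1.475 = 160.29.
So real gross regional product changed by 160.29/154.59 − 1 = 0.0369, i.e. 3.69%.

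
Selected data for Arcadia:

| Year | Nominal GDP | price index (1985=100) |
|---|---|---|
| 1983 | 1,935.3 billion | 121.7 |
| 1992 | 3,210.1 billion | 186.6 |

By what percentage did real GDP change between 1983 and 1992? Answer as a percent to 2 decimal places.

8.18%

Real GDP 1983 = 1935.3 / 1.217 = 1590.22.
Real GDP 1992 = 3210.1 / 1.866 = 1720.31.
Real growth = 1720.31 / 1590.22 − 1 = 0.0818.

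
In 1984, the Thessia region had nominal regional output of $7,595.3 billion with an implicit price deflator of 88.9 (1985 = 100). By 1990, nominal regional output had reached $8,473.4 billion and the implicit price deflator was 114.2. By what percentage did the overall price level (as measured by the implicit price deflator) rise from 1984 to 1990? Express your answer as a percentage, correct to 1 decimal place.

Price-level change = 114.2 / 88.9 − 1 = 0.2846.

28.5%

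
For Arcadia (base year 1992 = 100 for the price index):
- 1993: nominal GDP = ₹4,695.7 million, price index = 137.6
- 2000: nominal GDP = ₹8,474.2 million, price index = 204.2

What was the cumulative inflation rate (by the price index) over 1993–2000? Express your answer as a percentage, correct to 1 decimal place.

Price-level change = 204.2 / 137.6 − 1 = 0.4840.

48.4%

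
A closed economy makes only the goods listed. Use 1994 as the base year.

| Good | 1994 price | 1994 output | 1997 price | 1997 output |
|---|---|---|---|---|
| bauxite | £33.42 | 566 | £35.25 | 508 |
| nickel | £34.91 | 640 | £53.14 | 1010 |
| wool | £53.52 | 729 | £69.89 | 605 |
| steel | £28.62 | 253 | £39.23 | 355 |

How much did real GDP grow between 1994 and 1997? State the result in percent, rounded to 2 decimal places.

Real GDP 1994 = Nominal GDP 1994 = 33.42·566 + 34.91·640 + 53.52·729 + 28.62·253 = 87515.06.
Real GDP 1997 (at 1994 prices) = 33.42·508 + 34.91·1010 + 53.52·605 + 28.62·355 = 94776.16.
Real growth = 94776.16/87515.06 − 1 = 0.0830.

8.30%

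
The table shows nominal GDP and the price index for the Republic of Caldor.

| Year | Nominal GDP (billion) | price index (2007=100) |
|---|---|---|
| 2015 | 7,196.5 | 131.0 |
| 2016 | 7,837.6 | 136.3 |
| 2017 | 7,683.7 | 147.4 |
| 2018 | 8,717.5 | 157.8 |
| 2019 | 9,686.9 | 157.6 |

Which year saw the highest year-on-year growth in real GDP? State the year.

2016: real = 7837.6/1.363 = 5750.26; growth vs 2015 (5493.51) = 4.67%.
2017: real = 7683.7/1.474 = 5212.82; growth vs 2016 (5750.26) = -9.35%.
2018: real = 8717.5/1.578 = 5524.40; growth vs 2017 (5212.82) = 5.98%.
2019: real = 9686.9/1.576 = 6146.51; growth vs 2018 (5524.40) = 11.26%.

2019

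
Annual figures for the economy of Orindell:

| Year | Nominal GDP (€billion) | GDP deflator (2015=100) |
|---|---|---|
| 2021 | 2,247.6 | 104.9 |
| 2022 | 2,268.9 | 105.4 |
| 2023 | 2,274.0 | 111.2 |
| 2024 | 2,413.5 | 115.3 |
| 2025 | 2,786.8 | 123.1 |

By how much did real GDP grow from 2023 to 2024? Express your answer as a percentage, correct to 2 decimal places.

Real GDP 2023 = 2274.0/1.112 = 2044.96.
Real GDP 2024 = 2413.5/1.153 = 2093.24.
Change = 2093.24/2044.96 − 1 = 0.0236.

2.36%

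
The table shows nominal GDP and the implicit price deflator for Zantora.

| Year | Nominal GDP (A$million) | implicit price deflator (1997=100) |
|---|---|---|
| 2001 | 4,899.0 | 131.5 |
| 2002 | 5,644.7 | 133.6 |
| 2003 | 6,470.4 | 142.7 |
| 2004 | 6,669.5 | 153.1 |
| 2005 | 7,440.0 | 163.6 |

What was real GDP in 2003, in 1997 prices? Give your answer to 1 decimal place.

Real GDP 2003 = 6470.4 / 1.427 = 4534.27.

A$4,534.3 million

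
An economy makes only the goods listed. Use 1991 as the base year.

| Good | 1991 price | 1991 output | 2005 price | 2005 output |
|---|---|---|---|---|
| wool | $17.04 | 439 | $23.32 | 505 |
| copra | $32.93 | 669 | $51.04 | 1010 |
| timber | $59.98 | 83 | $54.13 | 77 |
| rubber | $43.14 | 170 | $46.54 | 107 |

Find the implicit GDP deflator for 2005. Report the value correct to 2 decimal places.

141.83

Nominal GDP 2005 = 23.32·505 + 51.04·1010 + 54.13·77 + 46.54·107 = 72474.79.
Real GDP 2005 (at 1991 prices) = 17.04·505 + 32.93·1010 + 59.98·77 + 43.14·107 = 51098.94.
Deflator = Nominal/Real × 100 = 72474.79/51098.94 × 100 = 141.832.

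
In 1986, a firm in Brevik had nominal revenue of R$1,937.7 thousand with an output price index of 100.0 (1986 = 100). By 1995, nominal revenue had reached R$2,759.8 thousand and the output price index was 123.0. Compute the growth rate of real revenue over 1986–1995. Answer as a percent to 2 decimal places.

Real revenue 1986 = 1937.7 / 1.000 = 1937.70.
Real revenue 1995 = 2759.8 / 1.230 = 2243.74.
Real growth = 2243.74 / 1937.70 − 1 = 0.1579.

15.79%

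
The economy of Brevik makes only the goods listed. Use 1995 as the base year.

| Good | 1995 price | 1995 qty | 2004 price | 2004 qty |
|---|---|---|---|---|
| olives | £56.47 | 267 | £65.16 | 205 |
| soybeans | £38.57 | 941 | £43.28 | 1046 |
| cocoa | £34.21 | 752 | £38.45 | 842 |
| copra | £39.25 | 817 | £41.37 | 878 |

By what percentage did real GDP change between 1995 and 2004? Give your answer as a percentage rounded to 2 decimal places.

5.52%

Real GDP 1995 = Nominal GDP 1995 = 56.47·267 + 38.57·941 + 34.21·752 + 39.25·817 = 109165.03.
Real GDP 2004 (at 1995 prices) = 56.47·205 + 38.57·1046 + 34.21·842 + 39.25·878 = 115186.89.
Real growth = 115186.89/109165.03 − 1 = 0.0552.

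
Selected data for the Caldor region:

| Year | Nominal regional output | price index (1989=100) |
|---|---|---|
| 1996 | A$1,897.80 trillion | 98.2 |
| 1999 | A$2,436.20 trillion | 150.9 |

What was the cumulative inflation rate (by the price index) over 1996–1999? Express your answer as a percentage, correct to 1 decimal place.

Price-level change = 150.9 / 98.2 − 1 = 0.5367.

53.7%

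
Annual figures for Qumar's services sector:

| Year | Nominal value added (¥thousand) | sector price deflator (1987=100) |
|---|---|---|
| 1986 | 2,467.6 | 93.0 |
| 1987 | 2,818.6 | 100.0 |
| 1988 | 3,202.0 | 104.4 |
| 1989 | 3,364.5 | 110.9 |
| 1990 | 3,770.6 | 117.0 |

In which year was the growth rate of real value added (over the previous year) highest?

1988

1987: real = 2818.6/1.000 = 2818.60; growth vs 1986 (2653.33) = 6.23%.
1988: real = 3202.0/1.044 = 3067.05; growth vs 1987 (2818.60) = 8.81%.
1989: real = 3364.5/1.109 = 3033.81; growth vs 1988 (3067.05) = -1.08%.
1990: real = 3770.6/1.170 = 3222.74; growth vs 1989 (3033.81) = 6.23%.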